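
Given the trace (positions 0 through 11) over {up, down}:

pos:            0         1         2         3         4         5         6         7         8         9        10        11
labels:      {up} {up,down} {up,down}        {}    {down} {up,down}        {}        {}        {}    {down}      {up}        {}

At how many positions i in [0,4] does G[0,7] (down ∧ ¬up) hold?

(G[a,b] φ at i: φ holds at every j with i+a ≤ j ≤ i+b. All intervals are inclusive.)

Evaluate at each i in [0,4]:
  i=0: ✗ (fails at j=0)
  i=1: ✗ (fails at j=1)
  i=2: ✗ (fails at j=2)
  i=3: ✗ (fails at j=3)
  i=4: ✗ (fails at j=5)
Positions where it holds: {} → 0.

0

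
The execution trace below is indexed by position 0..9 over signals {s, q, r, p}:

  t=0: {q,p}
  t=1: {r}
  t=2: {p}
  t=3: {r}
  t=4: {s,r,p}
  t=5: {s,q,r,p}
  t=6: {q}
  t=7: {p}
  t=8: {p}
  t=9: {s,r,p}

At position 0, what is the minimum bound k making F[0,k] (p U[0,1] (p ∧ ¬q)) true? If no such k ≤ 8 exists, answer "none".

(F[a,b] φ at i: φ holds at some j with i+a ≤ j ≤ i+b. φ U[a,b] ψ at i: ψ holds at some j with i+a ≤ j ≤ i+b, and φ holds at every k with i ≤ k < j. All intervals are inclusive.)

Scan j = 0,1,… for (p U[0,1] (p ∧ ¬q)):
  j=0: fails
  j=1: fails
  j=2: holds
First hit at j=2, so smallest k = 2-0 = 2.

2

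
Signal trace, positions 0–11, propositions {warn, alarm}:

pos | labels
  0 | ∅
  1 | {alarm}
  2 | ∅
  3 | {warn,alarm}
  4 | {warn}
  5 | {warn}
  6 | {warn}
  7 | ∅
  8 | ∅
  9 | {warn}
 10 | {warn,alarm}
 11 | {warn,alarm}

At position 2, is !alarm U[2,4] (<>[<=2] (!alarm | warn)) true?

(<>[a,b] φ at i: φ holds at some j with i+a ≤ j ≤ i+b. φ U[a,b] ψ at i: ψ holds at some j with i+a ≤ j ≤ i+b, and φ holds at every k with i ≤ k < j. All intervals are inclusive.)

Does not hold

Need some j in [4,6] with <>[<=2] (!alarm | warn), and !alarm at every k in [2,j-1].
  j=4: <>[<=2] (!alarm | warn) holds, but !alarm fails at k=3 → not this j.
  j=5: <>[<=2] (!alarm | warn) holds, but !alarm fails at k=3 → not this j.
  j=6: <>[<=2] (!alarm | warn) holds, but !alarm fails at k=3 → not this j.
No j in the window works → until fails.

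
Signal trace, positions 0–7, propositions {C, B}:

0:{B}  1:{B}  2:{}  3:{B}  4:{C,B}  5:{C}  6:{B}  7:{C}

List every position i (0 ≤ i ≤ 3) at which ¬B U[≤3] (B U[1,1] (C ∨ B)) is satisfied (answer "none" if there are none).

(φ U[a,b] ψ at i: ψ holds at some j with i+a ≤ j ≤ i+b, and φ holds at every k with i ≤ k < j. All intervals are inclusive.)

Evaluate at each i in [0,3]:
  i=0: ✓ (rhs at j=0)
  i=1: ✗ (lhs fails at k=1 before rhs at j=3)
  i=2: ✓ (rhs at j=3; lhs holds on [2,2])
  i=3: ✓ (rhs at j=3)

0, 2, 3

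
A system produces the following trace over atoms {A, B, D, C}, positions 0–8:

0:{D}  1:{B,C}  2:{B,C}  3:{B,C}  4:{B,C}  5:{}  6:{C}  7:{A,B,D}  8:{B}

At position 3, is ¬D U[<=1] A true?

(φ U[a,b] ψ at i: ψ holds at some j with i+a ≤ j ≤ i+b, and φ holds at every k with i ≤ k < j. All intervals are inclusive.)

No

Need some j in [3,4] with A, and ¬D at every k in [3,j-1].
  j=3: A false.
  j=4: A false.
No j in the window works → until fails.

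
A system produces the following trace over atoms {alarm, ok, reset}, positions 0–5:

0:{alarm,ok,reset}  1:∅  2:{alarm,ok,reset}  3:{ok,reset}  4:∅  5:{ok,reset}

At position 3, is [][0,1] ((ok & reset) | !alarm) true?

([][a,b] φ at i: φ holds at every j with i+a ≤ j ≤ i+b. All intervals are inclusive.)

Check ((ok & reset) | !alarm) at every j in [3,4]:
  j=3: true
  j=4: true
All positions satisfy it → formula holds.

Holds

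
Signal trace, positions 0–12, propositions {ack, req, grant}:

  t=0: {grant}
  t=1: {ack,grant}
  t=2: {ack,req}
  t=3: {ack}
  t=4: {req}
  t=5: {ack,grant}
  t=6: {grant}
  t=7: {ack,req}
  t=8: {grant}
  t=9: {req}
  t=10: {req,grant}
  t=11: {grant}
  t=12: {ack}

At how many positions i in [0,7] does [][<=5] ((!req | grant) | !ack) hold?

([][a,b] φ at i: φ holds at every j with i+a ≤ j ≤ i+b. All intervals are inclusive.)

Evaluate at each i in [0,7]:
  i=0: ✗ (fails at j=2)
  i=1: ✗ (fails at j=2)
  i=2: ✗ (fails at j=2)
  i=3: ✗ (fails at j=7)
  i=4: ✗ (fails at j=7)
  i=5: ✗ (fails at j=7)
  i=6: ✗ (fails at j=7)
  i=7: ✗ (fails at j=7)
Positions where it holds: {} → 0.

0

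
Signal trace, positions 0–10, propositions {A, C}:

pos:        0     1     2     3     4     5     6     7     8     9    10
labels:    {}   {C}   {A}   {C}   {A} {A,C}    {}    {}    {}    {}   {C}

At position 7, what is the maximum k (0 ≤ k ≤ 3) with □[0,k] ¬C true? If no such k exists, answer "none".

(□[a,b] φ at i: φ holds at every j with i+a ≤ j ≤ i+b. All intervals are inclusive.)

¬C must hold from j=7 onward; find where it first fails.
  j=7: holds
  j=8: holds
  j=9: holds
  j=10: fails
Holds on [7,9], so largest k = 2.

2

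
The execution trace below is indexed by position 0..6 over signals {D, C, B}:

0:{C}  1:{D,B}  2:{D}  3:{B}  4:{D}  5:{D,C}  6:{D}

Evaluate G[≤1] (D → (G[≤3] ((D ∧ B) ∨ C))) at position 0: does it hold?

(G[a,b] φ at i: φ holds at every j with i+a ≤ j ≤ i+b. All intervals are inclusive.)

Check (D → (G[≤3] ((D ∧ B) ∨ C))) at every j in [0,1]:
  j=0: antecedent false → ✓
  j=1: antecedent true; consequent fails at 2 → ✗
Fails at j=1 → formula fails.

Does not hold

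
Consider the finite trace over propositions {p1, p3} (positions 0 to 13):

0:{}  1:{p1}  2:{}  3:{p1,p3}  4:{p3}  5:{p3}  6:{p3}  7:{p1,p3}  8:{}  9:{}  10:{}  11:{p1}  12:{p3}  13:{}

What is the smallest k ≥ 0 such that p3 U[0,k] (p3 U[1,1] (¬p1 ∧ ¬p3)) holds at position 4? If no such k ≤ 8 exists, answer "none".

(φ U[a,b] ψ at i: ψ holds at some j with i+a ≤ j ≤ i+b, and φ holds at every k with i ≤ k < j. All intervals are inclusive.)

Need earliest j ≥ 4 with (p3 U[1,1] (¬p1 ∧ ¬p3)), and p3 at every k in [4,j-1].
  j=4: rhs fails.
  j=5: rhs fails.
  j=6: rhs fails.
  j=7: rhs holds; lhs holds on [4,6]. k = 3.

3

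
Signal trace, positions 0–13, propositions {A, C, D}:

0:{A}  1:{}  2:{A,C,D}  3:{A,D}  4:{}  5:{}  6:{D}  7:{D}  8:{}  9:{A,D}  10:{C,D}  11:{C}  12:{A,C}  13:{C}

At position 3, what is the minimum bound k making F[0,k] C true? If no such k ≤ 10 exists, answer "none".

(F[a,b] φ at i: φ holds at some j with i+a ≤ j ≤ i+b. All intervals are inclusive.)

Scan j = 3,4,… for C:
  j=3: fails
  j=4: fails
  j=5: fails
  j=6: fails
  j=7: fails
  j=8: fails
  j=9: fails
  j=10: holds
First hit at j=10, so smallest k = 10-3 = 7.

7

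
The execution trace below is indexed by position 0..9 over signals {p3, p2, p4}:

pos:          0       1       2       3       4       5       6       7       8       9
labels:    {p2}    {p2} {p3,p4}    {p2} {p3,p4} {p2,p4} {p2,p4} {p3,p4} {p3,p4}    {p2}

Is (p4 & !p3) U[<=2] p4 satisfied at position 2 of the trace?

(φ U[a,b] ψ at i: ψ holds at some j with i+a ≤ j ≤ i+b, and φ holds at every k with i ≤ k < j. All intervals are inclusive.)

Need some j in [2,4] with p4, and (p4 & !p3) at every k in [2,j-1].
  j=2: p4 holds; no prefix to check → satisfied.

Yes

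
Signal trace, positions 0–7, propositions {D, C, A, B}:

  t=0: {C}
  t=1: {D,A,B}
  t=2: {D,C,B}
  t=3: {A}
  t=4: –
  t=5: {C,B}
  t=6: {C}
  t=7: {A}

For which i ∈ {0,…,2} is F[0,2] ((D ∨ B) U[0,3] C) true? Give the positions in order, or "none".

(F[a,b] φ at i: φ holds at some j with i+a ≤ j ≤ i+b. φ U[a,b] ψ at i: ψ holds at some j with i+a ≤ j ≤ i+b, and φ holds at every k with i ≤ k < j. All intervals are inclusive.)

0, 1, 2

Evaluate at each i in [0,2]:
  i=0: ✓ (witness j=0)
  i=1: ✓ (witness j=1)
  i=2: ✓ (witness j=2)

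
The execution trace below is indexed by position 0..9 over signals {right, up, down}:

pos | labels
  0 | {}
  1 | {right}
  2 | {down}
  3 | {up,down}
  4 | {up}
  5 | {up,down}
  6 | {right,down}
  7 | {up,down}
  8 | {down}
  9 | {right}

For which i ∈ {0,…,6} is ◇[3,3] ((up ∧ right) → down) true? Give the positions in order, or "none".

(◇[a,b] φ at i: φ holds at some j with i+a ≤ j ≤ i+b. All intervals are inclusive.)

0, 1, 2, 3, 4, 5, 6

Evaluate at each i in [0,6]:
  i=0: ✓ (witness j=3)
  i=1: ✓ (witness j=4)
  i=2: ✓ (witness j=5)
  i=3: ✓ (witness j=6)
  i=4: ✓ (witness j=7)
  i=5: ✓ (witness j=8)
  i=6: ✓ (witness j=9)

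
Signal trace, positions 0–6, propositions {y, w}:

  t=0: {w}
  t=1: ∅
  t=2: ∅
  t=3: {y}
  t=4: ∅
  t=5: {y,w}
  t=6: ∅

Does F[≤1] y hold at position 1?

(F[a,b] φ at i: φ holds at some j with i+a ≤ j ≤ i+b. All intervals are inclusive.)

False

Check y at each j in [1,2]:
  j=1: false
  j=2: false
No position in the window satisfies it → formula fails.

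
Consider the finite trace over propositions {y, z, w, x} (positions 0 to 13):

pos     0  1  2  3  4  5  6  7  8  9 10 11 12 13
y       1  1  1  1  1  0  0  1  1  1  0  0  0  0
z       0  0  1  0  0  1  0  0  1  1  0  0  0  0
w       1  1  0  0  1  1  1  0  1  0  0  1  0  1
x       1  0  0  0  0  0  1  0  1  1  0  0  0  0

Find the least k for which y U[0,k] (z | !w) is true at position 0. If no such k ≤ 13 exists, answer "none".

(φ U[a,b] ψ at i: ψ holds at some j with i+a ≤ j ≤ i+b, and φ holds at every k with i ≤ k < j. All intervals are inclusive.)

2

Need earliest j ≥ 0 with (z | !w), and y at every k in [0,j-1].
  j=0: rhs fails.
  j=1: rhs fails.
  j=2: rhs holds; lhs holds on [0,1]. k = 2.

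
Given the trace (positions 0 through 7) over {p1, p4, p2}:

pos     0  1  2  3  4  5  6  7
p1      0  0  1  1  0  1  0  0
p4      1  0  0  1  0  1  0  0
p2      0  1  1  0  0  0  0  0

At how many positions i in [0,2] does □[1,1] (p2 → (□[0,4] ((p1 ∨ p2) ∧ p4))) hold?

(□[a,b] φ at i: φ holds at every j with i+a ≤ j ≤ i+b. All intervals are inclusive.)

1

Evaluate at each i in [0,2]:
  i=0: ✗ (fails at j=1)
  i=1: ✗ (fails at j=2)
  i=2: ✓ (all of [3,3])
Positions where it holds: {2} → 1.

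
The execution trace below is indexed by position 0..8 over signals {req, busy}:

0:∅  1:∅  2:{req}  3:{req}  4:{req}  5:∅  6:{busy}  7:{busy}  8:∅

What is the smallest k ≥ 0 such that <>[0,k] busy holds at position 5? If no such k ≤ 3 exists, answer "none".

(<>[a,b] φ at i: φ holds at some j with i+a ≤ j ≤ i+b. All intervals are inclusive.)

1

Scan j = 5,6,… for busy:
  j=5: fails
  j=6: holds
First hit at j=6, so smallest k = 6-5 = 1.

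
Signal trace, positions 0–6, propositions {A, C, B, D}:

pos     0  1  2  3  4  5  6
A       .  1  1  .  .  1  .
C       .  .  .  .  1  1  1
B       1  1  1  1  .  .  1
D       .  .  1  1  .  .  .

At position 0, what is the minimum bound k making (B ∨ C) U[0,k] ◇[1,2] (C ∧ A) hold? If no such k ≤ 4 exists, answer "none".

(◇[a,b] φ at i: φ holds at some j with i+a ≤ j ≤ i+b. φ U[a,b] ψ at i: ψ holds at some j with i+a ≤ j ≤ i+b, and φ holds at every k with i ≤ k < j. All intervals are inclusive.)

Need earliest j ≥ 0 with ◇[1,2] (C ∧ A), and (B ∨ C) at every k in [0,j-1].
  j=0: rhs fails.
  j=1: rhs fails.
  j=2: rhs fails.
  j=3: rhs holds; lhs holds on [0,2]. k = 3.

3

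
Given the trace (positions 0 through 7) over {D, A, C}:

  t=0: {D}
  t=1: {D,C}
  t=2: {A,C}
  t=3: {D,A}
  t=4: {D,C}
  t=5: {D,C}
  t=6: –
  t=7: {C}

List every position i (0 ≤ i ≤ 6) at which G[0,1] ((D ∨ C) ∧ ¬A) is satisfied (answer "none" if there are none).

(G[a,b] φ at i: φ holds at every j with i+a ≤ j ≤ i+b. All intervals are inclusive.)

0, 4

Evaluate at each i in [0,6]:
  i=0: ✓ (all of [0,1])
  i=1: ✗ (fails at j=2)
  i=2: ✗ (fails at j=2)
  i=3: ✗ (fails at j=3)
  i=4: ✓ (all of [4,5])
  i=5: ✗ (fails at j=6)
  i=6: ✗ (fails at j=6)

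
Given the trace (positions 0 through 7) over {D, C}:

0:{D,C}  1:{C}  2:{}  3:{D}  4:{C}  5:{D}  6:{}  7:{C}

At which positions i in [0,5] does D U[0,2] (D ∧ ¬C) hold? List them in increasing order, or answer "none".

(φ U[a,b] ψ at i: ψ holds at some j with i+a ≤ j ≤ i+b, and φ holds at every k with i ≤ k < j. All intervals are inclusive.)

Evaluate at each i in [0,5]:
  i=0: ✗ (no rhs in [0,2])
  i=1: ✗ (lhs fails at k=1 before rhs at j=3)
  i=2: ✗ (lhs fails at k=2 before rhs at j=3)
  i=3: ✓ (rhs at j=3)
  i=4: ✗ (lhs fails at k=4 before rhs at j=5)
  i=5: ✓ (rhs at j=5)

3, 5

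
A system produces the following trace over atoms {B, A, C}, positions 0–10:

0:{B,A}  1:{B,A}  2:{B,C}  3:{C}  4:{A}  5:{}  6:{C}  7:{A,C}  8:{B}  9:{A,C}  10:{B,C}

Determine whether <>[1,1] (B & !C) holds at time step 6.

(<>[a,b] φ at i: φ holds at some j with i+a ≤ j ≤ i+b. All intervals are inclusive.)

False

Check (B & !C) at each j in [7,7]:
  j=7: false
No position in the window satisfies it → formula fails.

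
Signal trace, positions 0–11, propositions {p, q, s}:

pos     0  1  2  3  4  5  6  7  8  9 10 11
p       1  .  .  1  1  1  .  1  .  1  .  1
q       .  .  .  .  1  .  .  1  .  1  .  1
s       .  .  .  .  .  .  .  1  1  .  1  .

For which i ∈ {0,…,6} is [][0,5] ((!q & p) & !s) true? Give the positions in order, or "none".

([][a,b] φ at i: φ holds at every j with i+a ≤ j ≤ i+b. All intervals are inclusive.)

none

Evaluate at each i in [0,6]:
  i=0: ✗ (fails at j=1)
  i=1: ✗ (fails at j=1)
  i=2: ✗ (fails at j=2)
  i=3: ✗ (fails at j=4)
  i=4: ✗ (fails at j=4)
  i=5: ✗ (fails at j=6)
  i=6: ✗ (fails at j=6)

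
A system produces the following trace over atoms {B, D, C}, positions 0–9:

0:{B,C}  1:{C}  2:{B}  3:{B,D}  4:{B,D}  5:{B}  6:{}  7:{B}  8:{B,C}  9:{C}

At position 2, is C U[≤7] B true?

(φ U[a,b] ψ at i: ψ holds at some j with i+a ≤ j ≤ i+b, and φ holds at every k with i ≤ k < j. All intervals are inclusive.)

Need some j in [2,9] with B, and C at every k in [2,j-1].
  j=2: B holds; no prefix to check → satisfied.

Yes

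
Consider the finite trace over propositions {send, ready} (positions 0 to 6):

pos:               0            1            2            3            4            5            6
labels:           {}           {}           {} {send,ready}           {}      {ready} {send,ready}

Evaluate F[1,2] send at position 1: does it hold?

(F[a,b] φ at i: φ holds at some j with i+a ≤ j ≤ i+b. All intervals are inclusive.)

Holds

Check send at each j in [2,3]:
  j=2: false
  j=3: true
Found at j=3 → formula holds.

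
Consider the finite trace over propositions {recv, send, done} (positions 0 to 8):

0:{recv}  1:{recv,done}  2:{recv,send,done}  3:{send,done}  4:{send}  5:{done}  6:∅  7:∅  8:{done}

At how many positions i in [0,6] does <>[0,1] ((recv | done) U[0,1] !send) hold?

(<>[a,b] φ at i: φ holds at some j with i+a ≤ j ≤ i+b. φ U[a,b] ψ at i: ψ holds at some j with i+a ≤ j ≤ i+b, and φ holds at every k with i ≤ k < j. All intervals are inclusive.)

Evaluate at each i in [0,6]:
  i=0: ✓ (witness j=0)
  i=1: ✓ (witness j=1)
  i=2: ✗ (none in [2,3])
  i=3: ✗ (none in [3,4])
  i=4: ✓ (witness j=5)
  i=5: ✓ (witness j=5)
  i=6: ✓ (witness j=6)
Positions where it holds: {0, 1, 4, 5, 6} → 5.

5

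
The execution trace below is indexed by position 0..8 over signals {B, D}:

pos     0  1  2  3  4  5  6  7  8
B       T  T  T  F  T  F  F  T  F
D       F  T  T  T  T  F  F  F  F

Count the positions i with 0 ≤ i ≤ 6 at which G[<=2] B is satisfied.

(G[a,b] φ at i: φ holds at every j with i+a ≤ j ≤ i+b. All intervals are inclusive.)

1

Evaluate at each i in [0,6]:
  i=0: ✓ (all of [0,2])
  i=1: ✗ (fails at j=3)
  i=2: ✗ (fails at j=3)
  i=3: ✗ (fails at j=3)
  i=4: ✗ (fails at j=5)
  i=5: ✗ (fails at j=5)
  i=6: ✗ (fails at j=6)
Positions where it holds: {0} → 1.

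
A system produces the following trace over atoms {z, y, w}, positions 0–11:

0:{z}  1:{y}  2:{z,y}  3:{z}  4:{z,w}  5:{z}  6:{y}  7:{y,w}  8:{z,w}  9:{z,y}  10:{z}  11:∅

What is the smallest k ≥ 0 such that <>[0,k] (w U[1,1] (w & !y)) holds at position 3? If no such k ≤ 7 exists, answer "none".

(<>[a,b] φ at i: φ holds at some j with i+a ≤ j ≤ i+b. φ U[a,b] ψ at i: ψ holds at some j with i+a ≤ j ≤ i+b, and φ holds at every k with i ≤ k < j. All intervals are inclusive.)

4

Scan j = 3,4,… for (w U[1,1] (w & !y)):
  j=3: fails
  j=4: fails
  j=5: fails
  j=6: fails
  j=7: holds
First hit at j=7, so smallest k = 7-3 = 4.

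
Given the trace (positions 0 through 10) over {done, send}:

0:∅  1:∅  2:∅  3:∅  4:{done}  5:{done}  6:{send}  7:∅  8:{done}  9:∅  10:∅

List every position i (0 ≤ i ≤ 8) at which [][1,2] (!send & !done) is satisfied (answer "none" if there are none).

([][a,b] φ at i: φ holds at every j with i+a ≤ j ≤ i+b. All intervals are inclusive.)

0, 1, 8

Evaluate at each i in [0,8]:
  i=0: ✓ (all of [1,2])
  i=1: ✓ (all of [2,3])
  i=2: ✗ (fails at j=4)
  i=3: ✗ (fails at j=4)
  i=4: ✗ (fails at j=5)
  i=5: ✗ (fails at j=6)
  i=6: ✗ (fails at j=8)
  i=7: ✗ (fails at j=8)
  i=8: ✓ (all of [9,10])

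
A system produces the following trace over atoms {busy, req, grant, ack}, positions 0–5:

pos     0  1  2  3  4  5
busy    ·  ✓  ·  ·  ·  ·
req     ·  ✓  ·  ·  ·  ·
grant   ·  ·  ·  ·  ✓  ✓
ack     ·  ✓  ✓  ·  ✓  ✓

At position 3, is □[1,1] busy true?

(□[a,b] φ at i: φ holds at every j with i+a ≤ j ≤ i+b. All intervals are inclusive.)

Check busy at every j in [4,4]:
  j=4: false
Fails at j=4 → formula fails.

False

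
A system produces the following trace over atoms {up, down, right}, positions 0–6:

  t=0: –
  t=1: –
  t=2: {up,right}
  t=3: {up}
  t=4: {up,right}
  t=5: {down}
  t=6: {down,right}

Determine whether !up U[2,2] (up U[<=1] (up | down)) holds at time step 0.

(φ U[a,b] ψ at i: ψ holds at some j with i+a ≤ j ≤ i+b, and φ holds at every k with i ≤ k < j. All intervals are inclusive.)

True

Need some j in [2,2] with (up U[<=1] (up | down)), and !up at every k in [0,j-1].
  j=2: (up U[<=1] (up | down)) holds; !up holds at every k in [0,1] → satisfied.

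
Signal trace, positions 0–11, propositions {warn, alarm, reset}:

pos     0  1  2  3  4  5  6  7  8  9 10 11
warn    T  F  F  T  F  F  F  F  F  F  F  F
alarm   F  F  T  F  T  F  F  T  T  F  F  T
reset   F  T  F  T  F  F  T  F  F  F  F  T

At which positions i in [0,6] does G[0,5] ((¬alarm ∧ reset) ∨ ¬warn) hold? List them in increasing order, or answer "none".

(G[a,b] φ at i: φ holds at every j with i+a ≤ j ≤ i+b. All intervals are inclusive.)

Evaluate at each i in [0,6]:
  i=0: ✗ (fails at j=0)
  i=1: ✓ (all of [1,6])
  i=2: ✓ (all of [2,7])
  i=3: ✓ (all of [3,8])
  i=4: ✓ (all of [4,9])
  i=5: ✓ (all of [5,10])
  i=6: ✓ (all of [6,11])

1, 2, 3, 4, 5, 6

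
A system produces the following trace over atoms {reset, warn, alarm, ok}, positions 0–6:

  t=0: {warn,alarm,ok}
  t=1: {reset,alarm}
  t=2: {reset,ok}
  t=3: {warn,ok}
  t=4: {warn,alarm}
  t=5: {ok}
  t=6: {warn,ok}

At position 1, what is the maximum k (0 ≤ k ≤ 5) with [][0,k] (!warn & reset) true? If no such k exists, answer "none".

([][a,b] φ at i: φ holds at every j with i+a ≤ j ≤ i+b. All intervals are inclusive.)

1

(!warn & reset) must hold from j=1 onward; find where it first fails.
  j=1: holds
  j=2: holds
  j=3: fails
Holds on [1,2], so largest k = 1.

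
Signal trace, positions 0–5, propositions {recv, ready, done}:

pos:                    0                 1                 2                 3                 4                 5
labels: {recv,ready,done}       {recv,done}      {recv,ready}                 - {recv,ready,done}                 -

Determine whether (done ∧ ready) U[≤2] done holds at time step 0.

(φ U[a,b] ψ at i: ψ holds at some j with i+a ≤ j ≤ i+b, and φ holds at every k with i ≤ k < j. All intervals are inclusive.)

Need some j in [0,2] with done, and (done ∧ ready) at every k in [0,j-1].
  j=0: done holds; no prefix to check → satisfied.

Yes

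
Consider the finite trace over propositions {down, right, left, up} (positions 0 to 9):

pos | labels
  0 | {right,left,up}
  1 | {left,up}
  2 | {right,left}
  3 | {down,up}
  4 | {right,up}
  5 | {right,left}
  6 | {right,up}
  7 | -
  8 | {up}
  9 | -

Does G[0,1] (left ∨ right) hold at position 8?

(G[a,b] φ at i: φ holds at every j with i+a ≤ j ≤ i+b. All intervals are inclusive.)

Does not hold

Check (left ∨ right) at every j in [8,9]:
  j=8: false
  j=9: false
Fails at j=8 → formula fails.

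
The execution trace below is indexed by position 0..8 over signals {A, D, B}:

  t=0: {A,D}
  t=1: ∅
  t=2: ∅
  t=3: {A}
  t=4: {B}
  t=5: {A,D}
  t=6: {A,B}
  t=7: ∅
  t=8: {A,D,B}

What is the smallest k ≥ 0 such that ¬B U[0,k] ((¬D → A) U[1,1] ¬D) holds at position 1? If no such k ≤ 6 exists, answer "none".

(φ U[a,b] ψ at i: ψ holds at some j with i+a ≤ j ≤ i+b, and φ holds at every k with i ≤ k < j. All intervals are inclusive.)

Need earliest j ≥ 1 with ((¬D → A) U[1,1] ¬D), and ¬B at every k in [1,j-1].
  j=1: rhs fails.
  j=2: rhs fails.
  j=3: rhs holds; lhs holds on [1,2]. k = 2.

2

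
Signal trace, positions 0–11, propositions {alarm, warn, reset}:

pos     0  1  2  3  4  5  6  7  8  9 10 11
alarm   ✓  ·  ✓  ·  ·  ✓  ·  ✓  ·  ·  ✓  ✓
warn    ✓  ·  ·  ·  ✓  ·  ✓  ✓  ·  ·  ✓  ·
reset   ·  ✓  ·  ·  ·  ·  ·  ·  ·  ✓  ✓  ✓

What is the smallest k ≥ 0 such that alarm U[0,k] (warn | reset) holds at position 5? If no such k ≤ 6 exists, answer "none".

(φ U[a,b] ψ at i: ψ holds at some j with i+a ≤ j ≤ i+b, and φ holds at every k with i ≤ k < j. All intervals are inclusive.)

1

Need earliest j ≥ 5 with (warn | reset), and alarm at every k in [5,j-1].
  j=5: rhs fails.
  j=6: rhs holds; lhs holds on [5,5]. k = 1.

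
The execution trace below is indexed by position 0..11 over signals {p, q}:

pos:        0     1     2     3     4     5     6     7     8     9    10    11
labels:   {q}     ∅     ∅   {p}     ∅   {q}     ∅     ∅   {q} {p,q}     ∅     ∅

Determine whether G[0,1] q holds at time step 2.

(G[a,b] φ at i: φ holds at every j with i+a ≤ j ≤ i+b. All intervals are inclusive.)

Check q at every j in [2,3]:
  j=2: false
  j=3: false
Fails at j=2 → formula fails.

Does not hold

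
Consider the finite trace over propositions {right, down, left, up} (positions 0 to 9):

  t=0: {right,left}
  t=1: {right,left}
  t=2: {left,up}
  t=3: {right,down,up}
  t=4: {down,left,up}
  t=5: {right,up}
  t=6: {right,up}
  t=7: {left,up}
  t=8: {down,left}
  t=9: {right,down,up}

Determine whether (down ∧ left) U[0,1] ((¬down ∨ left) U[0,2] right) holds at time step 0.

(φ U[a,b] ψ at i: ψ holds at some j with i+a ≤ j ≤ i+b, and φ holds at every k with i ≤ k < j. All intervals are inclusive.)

True

Need some j in [0,1] with ((¬down ∨ left) U[0,2] right), and (down ∧ left) at every k in [0,j-1].
  j=0: ((¬down ∨ left) U[0,2] right) holds; no prefix to check → satisfied.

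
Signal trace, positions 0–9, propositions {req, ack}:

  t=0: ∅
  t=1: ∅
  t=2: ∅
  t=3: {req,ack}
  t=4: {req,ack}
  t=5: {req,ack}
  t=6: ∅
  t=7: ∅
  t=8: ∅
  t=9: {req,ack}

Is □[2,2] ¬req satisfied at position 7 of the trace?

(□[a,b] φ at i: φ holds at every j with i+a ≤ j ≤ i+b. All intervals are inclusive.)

Check ¬req at every j in [9,9]:
  j=9: false
Fails at j=9 → formula fails.

False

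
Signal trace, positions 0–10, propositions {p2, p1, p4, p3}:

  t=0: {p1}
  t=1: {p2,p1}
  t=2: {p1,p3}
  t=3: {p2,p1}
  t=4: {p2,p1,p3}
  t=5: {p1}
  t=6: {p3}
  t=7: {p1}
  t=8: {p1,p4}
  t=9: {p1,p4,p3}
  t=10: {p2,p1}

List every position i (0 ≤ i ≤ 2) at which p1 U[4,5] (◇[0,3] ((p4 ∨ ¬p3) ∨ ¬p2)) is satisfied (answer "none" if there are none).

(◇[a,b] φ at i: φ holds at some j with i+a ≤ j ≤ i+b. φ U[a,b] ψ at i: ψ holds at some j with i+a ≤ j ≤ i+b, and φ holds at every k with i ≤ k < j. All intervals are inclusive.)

Evaluate at each i in [0,2]:
  i=0: ✓ (rhs at j=4; lhs holds on [0,3])
  i=1: ✓ (rhs at j=5; lhs holds on [1,4])
  i=2: ✓ (rhs at j=6; lhs holds on [2,5])

0, 1, 2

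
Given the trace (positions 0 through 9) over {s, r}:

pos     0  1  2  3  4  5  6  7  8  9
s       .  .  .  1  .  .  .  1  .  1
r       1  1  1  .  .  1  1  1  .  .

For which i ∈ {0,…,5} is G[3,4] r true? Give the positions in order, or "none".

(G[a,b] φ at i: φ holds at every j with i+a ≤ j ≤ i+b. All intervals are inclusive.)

2, 3

Evaluate at each i in [0,5]:
  i=0: ✗ (fails at j=3)
  i=1: ✗ (fails at j=4)
  i=2: ✓ (all of [5,6])
  i=3: ✓ (all of [6,7])
  i=4: ✗ (fails at j=8)
  i=5: ✗ (fails at j=8)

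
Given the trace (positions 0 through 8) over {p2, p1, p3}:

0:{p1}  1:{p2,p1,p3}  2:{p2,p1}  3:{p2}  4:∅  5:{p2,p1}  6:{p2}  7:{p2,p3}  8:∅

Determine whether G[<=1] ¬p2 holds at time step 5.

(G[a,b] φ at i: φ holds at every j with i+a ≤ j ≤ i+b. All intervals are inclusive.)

Check ¬p2 at every j in [5,6]:
  j=5: false
  j=6: false
Fails at j=5 → formula fails.

Does not hold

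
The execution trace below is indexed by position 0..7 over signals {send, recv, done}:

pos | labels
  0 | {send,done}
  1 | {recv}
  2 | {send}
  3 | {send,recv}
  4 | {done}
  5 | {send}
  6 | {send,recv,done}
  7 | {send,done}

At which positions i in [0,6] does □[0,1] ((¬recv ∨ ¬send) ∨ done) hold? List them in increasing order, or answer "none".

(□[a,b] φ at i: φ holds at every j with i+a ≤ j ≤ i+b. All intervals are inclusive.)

Evaluate at each i in [0,6]:
  i=0: ✓ (all of [0,1])
  i=1: ✓ (all of [1,2])
  i=2: ✗ (fails at j=3)
  i=3: ✗ (fails at j=3)
  i=4: ✓ (all of [4,5])
  i=5: ✓ (all of [5,6])
  i=6: ✓ (all of [6,7])

0, 1, 4, 5, 6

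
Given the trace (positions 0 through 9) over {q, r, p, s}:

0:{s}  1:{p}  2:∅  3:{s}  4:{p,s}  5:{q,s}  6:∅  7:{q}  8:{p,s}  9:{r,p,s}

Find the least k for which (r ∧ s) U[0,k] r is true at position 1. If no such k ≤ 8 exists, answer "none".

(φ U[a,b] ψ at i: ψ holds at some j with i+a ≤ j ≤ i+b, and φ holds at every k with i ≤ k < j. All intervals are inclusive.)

Need earliest j ≥ 1 with r, and (r ∧ s) at every k in [1,j-1].
  j=1: rhs fails.
  j=2: rhs fails.
  j=3: rhs fails.
  j=4: rhs fails.
  j=5: rhs fails.
  j=6: rhs fails.
  j=7: rhs fails.
  j=8: rhs fails.
  j=9: rhs holds but lhs fails at k=1.
No witness within the range → none.

none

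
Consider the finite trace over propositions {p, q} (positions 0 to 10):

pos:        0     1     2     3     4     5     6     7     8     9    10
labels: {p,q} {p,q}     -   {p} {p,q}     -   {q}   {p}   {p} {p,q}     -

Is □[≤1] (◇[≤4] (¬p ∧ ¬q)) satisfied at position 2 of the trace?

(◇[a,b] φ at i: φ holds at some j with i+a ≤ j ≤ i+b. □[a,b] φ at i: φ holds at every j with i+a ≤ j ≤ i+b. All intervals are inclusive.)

Check ◇[≤4] (¬p ∧ ¬q) at every j in [2,3]:
  j=2: holds (witness at 2)
  j=3: holds (witness at 5)
All positions satisfy it → formula holds.

True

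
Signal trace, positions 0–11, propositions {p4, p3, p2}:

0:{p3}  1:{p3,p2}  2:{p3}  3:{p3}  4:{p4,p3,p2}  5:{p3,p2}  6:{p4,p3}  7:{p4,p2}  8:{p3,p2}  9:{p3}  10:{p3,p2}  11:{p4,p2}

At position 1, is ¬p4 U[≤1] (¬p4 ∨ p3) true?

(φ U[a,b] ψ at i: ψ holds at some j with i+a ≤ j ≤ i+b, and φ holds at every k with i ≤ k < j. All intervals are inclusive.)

Need some j in [1,2] with (¬p4 ∨ p3), and ¬p4 at every k in [1,j-1].
  j=1: (¬p4 ∨ p3) holds; no prefix to check → satisfied.

Yes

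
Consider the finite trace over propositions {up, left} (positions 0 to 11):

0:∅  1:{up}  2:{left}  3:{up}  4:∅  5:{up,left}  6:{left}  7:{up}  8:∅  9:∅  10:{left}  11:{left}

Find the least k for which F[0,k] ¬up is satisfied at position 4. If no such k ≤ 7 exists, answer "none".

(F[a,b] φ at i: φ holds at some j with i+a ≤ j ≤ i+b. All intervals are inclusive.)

Scan j = 4,5,… for ¬up:
  j=4: holds
First hit at j=4, so smallest k = 4-4 = 0.

0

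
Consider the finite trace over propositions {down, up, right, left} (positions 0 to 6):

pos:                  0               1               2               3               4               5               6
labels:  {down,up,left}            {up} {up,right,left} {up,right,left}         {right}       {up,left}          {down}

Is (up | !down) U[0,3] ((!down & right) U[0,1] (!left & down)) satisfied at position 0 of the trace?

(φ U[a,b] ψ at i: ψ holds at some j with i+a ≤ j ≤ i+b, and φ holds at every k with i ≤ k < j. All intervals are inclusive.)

Does not hold

Need some j in [0,3] with ((!down & right) U[0,1] (!left & down)), and (up | !down) at every k in [0,j-1].
  j=0: ((!down & right) U[0,1] (!left & down)) — fails.
  j=1: ((!down & right) U[0,1] (!left & down)) — fails.
  j=2: ((!down & right) U[0,1] (!left & down)) — fails.
  j=3: ((!down & right) U[0,1] (!left & down)) — fails.
No j in the window works → until fails.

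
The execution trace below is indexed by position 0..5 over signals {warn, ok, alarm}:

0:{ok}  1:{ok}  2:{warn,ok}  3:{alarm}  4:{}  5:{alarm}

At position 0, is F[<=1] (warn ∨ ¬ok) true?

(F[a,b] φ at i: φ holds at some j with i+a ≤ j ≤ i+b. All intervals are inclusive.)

Check (warn ∨ ¬ok) at each j in [0,1]:
  j=0: false
  j=1: false
No position in the window satisfies it → formula fails.

No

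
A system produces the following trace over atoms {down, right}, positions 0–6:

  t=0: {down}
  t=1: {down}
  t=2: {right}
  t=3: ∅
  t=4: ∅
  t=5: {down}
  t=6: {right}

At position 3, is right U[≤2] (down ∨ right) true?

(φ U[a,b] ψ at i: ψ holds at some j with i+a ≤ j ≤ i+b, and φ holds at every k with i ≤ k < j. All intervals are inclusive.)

Need some j in [3,5] with (down ∨ right), and right at every k in [3,j-1].
  j=3: (down ∨ right) false.
  j=4: (down ∨ right) false.
  j=5: (down ∨ right) holds, but right fails at k=3 → not this j.
No j in the window works → until fails.

No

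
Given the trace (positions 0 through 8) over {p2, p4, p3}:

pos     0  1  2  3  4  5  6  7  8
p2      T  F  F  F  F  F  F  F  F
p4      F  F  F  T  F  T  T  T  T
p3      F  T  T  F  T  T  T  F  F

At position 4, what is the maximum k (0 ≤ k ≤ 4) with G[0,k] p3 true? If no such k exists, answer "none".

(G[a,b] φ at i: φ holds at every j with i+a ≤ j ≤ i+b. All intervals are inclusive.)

2

p3 must hold from j=4 onward; find where it first fails.
  j=4: holds
  j=5: holds
  j=6: holds
  j=7: fails
Holds on [4,6], so largest k = 2.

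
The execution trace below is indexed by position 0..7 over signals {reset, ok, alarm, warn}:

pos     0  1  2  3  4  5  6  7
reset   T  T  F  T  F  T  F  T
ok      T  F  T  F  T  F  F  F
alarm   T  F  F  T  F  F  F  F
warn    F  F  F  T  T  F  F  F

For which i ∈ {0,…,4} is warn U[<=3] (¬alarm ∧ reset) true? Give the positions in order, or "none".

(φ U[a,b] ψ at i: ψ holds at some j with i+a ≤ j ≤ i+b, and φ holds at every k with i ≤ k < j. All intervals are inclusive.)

Evaluate at each i in [0,4]:
  i=0: ✗ (lhs fails at k=0 before rhs at j=1)
  i=1: ✓ (rhs at j=1)
  i=2: ✗ (lhs fails at k=2 before rhs at j=5)
  i=3: ✓ (rhs at j=5; lhs holds on [3,4])
  i=4: ✓ (rhs at j=5; lhs holds on [4,4])

1, 3, 4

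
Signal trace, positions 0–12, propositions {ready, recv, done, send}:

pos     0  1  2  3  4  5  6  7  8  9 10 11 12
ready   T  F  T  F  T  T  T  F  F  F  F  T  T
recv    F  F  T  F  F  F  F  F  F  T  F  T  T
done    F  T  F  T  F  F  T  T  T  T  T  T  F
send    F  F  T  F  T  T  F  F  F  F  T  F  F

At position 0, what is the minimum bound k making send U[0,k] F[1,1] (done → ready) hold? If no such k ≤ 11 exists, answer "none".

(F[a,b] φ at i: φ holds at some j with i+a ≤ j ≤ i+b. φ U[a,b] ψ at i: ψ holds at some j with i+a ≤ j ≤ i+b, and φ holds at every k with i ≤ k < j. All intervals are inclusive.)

none

Need earliest j ≥ 0 with F[1,1] (done → ready), and send at every k in [0,j-1].
  j=0: rhs fails.
  j=1: rhs holds but lhs fails at k=0.
  j=2: rhs fails.
  j=3: rhs holds but lhs fails at k=0.
  j=4: rhs holds but lhs fails at k=0.
  j=5: rhs holds but lhs fails at k=0.
  j=6: rhs fails.
  j=7: rhs fails.
  j=8: rhs fails.
  j=9: rhs fails.
  j=10: rhs holds but lhs fails at k=0.
  j=11: rhs holds but lhs fails at k=0.
No witness within the range → none.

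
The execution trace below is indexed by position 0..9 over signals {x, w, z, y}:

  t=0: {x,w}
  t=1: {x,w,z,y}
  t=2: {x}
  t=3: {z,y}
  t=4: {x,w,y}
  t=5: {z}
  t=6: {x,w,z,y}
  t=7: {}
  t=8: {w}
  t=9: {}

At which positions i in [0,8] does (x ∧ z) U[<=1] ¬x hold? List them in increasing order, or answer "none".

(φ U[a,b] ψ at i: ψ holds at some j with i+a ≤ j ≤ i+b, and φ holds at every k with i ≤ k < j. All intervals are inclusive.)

3, 5, 6, 7, 8

Evaluate at each i in [0,8]:
  i=0: ✗ (no rhs in [0,1])
  i=1: ✗ (no rhs in [1,2])
  i=2: ✗ (lhs fails at k=2 before rhs at j=3)
  i=3: ✓ (rhs at j=3)
  i=4: ✗ (lhs fails at k=4 before rhs at j=5)
  i=5: ✓ (rhs at j=5)
  i=6: ✓ (rhs at j=7; lhs holds on [6,6])
  i=7: ✓ (rhs at j=7)
  i=8: ✓ (rhs at j=8)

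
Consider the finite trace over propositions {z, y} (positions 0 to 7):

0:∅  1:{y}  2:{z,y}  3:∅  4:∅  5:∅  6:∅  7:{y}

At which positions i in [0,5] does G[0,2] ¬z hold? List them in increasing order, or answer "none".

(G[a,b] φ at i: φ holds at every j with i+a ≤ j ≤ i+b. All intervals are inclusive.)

3, 4, 5

Evaluate at each i in [0,5]:
  i=0: ✗ (fails at j=2)
  i=1: ✗ (fails at j=2)
  i=2: ✗ (fails at j=2)
  i=3: ✓ (all of [3,5])
  i=4: ✓ (all of [4,6])
  i=5: ✓ (all of [5,7])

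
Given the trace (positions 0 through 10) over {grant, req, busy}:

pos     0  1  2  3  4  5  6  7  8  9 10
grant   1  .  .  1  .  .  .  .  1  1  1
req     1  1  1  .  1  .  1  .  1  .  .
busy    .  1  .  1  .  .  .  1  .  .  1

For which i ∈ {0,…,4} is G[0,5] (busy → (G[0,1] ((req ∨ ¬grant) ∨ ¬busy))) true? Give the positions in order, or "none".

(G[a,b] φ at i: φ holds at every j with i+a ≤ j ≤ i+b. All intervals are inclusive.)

Evaluate at each i in [0,4]:
  i=0: ✗ (fails at j=3)
  i=1: ✗ (fails at j=3)
  i=2: ✗ (fails at j=3)
  i=3: ✗ (fails at j=3)
  i=4: ✓ (all of [4,9])

4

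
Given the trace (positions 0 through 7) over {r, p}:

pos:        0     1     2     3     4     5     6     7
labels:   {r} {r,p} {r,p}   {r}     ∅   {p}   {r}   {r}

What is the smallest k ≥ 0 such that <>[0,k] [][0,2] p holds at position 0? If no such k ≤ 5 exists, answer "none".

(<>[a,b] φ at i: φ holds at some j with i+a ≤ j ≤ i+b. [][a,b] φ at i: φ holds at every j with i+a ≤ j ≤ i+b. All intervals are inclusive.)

Scan j = 0,1,… for [][0,2] p:
  j=0: fails
  j=1: fails
  j=2: fails
  j=3: fails
  j=4: fails
  j=5: fails
No j in [0,5] satisfies it → none.

none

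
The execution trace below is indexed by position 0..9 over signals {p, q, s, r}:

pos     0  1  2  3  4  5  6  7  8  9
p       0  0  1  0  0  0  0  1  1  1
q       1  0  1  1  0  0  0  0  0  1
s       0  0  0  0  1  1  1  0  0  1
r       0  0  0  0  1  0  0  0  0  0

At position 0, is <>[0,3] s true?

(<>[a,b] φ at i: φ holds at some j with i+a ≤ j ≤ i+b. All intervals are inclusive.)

Check s at each j in [0,3]:
  j=0: false
  j=1: false
  j=2: false
  j=3: false
No position in the window satisfies it → formula fails.

No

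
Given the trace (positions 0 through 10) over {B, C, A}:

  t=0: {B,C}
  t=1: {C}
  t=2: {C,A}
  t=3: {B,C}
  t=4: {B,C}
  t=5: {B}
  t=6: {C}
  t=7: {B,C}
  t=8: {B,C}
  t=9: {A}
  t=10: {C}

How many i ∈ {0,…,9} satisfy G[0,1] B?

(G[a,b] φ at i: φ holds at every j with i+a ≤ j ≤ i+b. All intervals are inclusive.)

3

Evaluate at each i in [0,9]:
  i=0: ✗ (fails at j=1)
  i=1: ✗ (fails at j=1)
  i=2: ✗ (fails at j=2)
  i=3: ✓ (all of [3,4])
  i=4: ✓ (all of [4,5])
  i=5: ✗ (fails at j=6)
  i=6: ✗ (fails at j=6)
  i=7: ✓ (all of [7,8])
  i=8: ✗ (fails at j=9)
  i=9: ✗ (fails at j=9)
Positions where it holds: {3, 4, 7} → 3.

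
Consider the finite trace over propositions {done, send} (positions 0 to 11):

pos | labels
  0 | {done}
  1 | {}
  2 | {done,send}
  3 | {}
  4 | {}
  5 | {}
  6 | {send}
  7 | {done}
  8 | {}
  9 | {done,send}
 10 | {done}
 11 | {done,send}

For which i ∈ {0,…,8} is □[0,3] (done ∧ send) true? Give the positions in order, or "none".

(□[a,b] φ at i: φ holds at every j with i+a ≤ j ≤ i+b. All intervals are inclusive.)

Evaluate at each i in [0,8]:
  i=0: ✗ (fails at j=0)
  i=1: ✗ (fails at j=1)
  i=2: ✗ (fails at j=3)
  i=3: ✗ (fails at j=3)
  i=4: ✗ (fails at j=4)
  i=5: ✗ (fails at j=5)
  i=6: ✗ (fails at j=6)
  i=7: ✗ (fails at j=7)
  i=8: ✗ (fails at j=8)

none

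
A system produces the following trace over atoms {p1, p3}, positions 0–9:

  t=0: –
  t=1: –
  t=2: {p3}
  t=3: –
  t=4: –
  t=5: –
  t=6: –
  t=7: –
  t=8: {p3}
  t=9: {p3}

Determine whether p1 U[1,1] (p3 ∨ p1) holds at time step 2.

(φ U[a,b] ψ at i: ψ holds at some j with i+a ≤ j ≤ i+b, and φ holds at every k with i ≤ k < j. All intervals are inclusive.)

Need some j in [3,3] with (p3 ∨ p1), and p1 at every k in [2,j-1].
  j=3: (p3 ∨ p1) false.
No j in the window works → until fails.

Does not hold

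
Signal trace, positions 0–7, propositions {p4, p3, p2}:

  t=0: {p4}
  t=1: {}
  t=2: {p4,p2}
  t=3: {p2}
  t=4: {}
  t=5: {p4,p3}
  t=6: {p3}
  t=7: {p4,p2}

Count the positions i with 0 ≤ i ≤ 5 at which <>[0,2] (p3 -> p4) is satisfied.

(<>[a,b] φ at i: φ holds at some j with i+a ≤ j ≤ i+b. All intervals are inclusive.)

Evaluate at each i in [0,5]:
  i=0: ✓ (witness j=0)
  i=1: ✓ (witness j=1)
  i=2: ✓ (witness j=2)
  i=3: ✓ (witness j=3)
  i=4: ✓ (witness j=4)
  i=5: ✓ (witness j=5)
Positions where it holds: {0, 1, 2, 3, 4, 5} → 6.

6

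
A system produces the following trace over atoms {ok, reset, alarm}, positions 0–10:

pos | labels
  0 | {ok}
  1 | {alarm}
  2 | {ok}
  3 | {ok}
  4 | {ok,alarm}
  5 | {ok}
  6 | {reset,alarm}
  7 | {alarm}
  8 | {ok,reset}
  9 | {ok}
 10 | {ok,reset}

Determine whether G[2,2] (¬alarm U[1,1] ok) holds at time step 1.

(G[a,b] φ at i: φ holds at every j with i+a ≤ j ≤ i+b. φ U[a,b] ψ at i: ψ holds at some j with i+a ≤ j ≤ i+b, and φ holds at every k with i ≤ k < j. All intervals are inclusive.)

Yes

Check (¬alarm U[1,1] ok) at every j in [3,3]:
  j=3: holds
All positions satisfy it → formula holds.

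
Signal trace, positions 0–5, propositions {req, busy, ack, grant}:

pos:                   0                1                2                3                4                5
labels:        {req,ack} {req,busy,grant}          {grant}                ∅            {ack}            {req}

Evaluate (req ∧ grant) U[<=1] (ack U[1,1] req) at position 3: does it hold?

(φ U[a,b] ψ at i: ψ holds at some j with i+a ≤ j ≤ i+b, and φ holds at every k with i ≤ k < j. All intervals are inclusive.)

Need some j in [3,4] with (ack U[1,1] req), and (req ∧ grant) at every k in [3,j-1].
  j=3: (ack U[1,1] req) — fails.
  j=4: (ack U[1,1] req) holds, but (req ∧ grant) fails at k=3 → not this j.
No j in the window works → until fails.

No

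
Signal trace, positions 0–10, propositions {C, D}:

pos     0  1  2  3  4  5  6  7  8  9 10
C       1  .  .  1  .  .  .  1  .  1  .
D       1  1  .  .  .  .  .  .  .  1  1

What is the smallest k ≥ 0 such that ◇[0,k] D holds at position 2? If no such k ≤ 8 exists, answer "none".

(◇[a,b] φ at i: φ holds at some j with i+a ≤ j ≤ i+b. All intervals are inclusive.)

7

Scan j = 2,3,… for D:
  j=2: fails
  j=3: fails
  j=4: fails
  j=5: fails
  j=6: fails
  j=7: fails
  j=8: fails
  j=9: holds
First hit at j=9, so smallest k = 9-2 = 7.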